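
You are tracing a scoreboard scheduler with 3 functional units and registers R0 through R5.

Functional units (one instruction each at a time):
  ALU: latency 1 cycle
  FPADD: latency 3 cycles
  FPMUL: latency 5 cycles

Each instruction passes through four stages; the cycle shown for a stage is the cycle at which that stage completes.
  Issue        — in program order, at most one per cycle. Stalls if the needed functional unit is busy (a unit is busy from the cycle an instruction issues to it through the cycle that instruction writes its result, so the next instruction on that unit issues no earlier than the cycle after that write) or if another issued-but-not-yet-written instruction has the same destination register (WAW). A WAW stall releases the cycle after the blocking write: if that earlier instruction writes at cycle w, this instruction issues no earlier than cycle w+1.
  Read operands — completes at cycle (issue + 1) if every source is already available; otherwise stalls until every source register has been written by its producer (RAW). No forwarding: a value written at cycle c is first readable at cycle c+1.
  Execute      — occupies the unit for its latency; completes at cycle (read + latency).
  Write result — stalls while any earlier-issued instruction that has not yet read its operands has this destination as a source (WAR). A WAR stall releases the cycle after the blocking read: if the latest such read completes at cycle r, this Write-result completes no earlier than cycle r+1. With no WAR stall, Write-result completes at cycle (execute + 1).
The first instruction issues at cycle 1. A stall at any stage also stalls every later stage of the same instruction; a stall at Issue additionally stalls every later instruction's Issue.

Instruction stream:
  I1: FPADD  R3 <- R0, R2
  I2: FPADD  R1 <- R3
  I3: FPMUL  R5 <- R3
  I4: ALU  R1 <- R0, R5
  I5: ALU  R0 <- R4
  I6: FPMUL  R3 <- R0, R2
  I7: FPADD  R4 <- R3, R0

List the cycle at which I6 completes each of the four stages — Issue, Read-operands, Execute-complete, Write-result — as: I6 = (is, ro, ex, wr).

I6 = (20, 23, 28, 29)

I1: IS=1 RO=2 EX=5 WR=6
I2: IS=7 RO=8 EX=11 WR=12  [struct: FPADD busy until I1 writes@6]
I3: IS=8 RO=9 EX=14 WR=15
I4: IS=13 RO=16 EX=17 WR=18  [WAW R1: wait I2 write@12; RAW R5: wait I3 write@15]
I5: IS=19 RO=20 EX=21 WR=22  [struct: ALU busy until I4 writes@18]
I6: IS=20 RO=23 EX=28 WR=29  [RAW R0: wait I5 write@22]
I7: IS=21 RO=30 EX=33 WR=34  [RAW R3: wait I6 write@29]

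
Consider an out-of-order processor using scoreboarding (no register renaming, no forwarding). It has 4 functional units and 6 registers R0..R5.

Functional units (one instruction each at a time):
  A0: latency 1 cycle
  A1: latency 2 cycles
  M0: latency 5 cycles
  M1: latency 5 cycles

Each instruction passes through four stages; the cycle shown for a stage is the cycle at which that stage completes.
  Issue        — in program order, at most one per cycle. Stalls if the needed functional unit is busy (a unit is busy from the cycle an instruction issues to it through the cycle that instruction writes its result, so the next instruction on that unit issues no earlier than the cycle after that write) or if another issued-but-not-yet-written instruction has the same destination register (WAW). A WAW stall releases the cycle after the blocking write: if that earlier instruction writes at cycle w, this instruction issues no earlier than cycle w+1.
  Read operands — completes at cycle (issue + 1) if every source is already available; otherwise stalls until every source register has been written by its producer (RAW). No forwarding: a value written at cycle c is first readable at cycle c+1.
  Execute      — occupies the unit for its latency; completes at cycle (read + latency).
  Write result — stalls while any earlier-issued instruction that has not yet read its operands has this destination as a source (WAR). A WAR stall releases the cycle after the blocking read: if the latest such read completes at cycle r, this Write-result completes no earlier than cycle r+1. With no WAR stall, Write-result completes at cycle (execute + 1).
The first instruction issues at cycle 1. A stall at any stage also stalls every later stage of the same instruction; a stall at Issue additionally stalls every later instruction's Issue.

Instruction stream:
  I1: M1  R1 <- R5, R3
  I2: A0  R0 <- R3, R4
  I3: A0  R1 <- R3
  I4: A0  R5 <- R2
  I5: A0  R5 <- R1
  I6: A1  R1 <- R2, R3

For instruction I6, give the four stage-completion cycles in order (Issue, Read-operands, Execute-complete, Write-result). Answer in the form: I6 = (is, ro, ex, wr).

I6 = (18, 19, 21, 22)

t=1  I1 dispatched to M1
t=2  I1 operands ready; I2 dispatched to A0
t=3  I2 operands ready
t=4  I2 complete
t=5  R0←I2
t=7  I1 complete
t=8  R1←I1
t=9  I3 dispatched to A0
t=10  I3 operands ready
t=11  I3 complete
t=12  R1←I3
t=13  I4 dispatched to A0
t=14  I4 operands ready
t=15  I4 complete
t=16  R5←I4
t=17  I5 dispatched to A0
t=18  I5 operands ready; I6 dispatched to A1
t=19  I5 complete; I6 operands ready
t=20  R5←I5
t=21  I6 complete
t=22  R1←I6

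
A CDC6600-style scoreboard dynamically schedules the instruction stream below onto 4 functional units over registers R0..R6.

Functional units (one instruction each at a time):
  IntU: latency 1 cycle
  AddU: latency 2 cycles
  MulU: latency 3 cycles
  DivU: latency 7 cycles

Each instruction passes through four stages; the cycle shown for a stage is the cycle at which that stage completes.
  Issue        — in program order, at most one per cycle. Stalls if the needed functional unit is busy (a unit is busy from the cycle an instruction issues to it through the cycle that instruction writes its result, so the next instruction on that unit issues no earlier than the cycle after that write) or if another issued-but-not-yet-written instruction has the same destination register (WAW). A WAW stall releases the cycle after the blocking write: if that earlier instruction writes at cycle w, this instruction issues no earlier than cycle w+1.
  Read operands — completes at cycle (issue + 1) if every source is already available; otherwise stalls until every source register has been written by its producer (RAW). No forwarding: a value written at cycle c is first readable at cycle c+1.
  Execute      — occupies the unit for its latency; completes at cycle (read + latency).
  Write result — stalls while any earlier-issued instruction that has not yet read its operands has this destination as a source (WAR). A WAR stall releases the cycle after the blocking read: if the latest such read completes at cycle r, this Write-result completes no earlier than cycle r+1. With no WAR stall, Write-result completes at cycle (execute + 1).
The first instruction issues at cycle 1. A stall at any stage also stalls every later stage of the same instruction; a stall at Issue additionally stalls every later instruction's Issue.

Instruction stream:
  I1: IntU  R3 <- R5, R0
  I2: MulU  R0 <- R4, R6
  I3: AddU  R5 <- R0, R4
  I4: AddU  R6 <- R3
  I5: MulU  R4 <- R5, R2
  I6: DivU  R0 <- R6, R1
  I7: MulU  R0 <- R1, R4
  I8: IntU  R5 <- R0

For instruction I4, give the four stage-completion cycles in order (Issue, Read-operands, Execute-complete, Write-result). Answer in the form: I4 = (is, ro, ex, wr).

I4 = (12, 13, 15, 16)

  I1 | 1 | 2 | 3 | 4
  I2 | 2 | 3 | 6 | 7
  I3 | 3 | 8 | 10 | 11   RAW R0: wait I2 write@7
  I4 | 12 | 13 | 15 | 16   struct: AddU busy until I3 writes@11
  I5 | 13 | 14 | 17 | 18
  I6 | 14 | 17 | 24 | 25   RAW R6: wait I4 write@16
  I7 | 26 | 27 | 30 | 31   WAW R0: wait I6 write@25
  I8 | 27 | 32 | 33 | 34   RAW R0: wait I7 write@31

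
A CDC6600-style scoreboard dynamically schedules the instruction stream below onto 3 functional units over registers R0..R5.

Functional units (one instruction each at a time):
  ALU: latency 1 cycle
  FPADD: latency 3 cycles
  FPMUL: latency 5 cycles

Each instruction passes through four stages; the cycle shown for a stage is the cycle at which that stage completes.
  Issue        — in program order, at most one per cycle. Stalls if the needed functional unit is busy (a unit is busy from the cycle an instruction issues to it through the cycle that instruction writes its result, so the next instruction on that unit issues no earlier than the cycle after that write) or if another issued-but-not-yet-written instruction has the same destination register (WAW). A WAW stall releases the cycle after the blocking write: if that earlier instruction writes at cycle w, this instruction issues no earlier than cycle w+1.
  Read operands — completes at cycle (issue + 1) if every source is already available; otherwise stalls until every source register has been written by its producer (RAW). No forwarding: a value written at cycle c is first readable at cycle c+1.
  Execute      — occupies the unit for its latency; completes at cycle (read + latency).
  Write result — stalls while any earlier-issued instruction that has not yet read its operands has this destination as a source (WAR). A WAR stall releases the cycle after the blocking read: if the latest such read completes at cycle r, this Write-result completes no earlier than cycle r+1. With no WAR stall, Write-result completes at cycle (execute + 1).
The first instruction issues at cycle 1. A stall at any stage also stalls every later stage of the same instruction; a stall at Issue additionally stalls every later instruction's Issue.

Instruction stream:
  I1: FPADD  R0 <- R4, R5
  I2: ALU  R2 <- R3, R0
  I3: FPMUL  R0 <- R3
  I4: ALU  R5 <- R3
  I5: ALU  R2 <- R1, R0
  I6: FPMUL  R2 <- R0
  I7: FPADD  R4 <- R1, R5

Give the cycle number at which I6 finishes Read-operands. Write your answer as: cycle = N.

1) issue 1, read 2, done 5, write 6
2) issue 2, read 7, done 8, write 9  <RAW R0: wait I1 write@6>
3) issue 7, read 8, done 13, write 14  <WAW R0: wait I1 write@6>
4) issue 10, read 11, done 12, write 13  <struct: ALU busy until I2 writes@9>
5) issue 14, read 15, done 16, write 17  <struct: ALU busy until I4 writes@13>
6) issue 18, read 19, done 24, write 25  <WAW R2: wait I5 write@17>
7) issue 19, read 20, done 23, write 24

cycle = 19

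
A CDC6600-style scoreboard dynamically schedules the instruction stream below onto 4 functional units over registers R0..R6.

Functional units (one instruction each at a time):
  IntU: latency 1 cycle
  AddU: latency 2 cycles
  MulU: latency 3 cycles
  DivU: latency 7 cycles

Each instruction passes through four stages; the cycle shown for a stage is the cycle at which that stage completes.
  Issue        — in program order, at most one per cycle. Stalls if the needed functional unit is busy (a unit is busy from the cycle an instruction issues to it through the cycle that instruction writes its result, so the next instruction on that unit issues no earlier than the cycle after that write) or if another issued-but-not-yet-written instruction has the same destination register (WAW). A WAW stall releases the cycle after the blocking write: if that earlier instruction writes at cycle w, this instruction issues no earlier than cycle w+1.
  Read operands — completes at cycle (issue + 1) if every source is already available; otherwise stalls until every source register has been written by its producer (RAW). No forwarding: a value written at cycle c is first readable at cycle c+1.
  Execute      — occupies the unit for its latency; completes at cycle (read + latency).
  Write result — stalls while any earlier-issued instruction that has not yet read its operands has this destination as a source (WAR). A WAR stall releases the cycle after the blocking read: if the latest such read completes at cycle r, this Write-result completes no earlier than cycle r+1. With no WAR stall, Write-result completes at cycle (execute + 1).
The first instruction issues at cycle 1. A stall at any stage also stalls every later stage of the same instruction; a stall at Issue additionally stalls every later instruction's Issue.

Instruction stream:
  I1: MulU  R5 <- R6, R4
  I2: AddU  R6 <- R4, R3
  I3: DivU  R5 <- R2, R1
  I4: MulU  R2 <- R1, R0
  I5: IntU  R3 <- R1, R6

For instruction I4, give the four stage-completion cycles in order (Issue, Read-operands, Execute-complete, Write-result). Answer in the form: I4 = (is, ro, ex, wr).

t=1  I1→MulU
t=2  I1 RO, I2→AddU
t=3  I2 RO
t=5  I1 EX, I2 EX
t=6  I1 WR R5, I2 WR R6
t=7  I3→DivU
t=8  I3 RO, I4→MulU
t=9  I4 RO, I5→IntU
t=10  I5 RO
t=11  I5 EX
t=12  I4 EX, I5 WR R3
t=13  I4 WR R2
t=15  I3 EX
t=16  I3 WR R5

I4 = (8, 9, 12, 13)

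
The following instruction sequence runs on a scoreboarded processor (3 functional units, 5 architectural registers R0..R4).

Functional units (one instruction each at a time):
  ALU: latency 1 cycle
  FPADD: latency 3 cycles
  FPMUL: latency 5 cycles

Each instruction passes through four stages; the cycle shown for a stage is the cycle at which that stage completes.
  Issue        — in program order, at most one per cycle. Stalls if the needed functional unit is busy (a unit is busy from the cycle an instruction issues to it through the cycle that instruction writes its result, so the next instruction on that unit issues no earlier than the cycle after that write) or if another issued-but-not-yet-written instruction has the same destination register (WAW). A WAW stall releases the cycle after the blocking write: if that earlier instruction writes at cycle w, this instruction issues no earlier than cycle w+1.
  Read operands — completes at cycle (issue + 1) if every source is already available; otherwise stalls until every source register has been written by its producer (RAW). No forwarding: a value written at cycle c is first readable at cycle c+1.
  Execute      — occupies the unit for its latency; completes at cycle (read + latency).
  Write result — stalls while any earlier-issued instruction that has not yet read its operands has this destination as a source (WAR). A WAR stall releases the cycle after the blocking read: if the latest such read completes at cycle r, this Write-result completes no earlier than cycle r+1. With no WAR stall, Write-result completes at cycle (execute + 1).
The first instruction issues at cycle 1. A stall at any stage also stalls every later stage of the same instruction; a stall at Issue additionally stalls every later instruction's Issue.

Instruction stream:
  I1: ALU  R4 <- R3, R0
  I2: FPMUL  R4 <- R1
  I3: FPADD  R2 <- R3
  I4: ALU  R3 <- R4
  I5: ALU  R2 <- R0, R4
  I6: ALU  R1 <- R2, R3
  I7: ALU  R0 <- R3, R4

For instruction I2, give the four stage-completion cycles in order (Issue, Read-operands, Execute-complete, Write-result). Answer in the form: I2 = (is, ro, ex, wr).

I2 = (5, 6, 11, 12)

c1: I1→ALU
c2: I1 RO
c3: I1 EX
c4: I1 WR R4
c5: I2→FPMUL
c6: I2 RO, I3→FPADD
c7: I3 RO, I4→ALU
c10: I3 EX
c11: I2 EX, I3 WR R2
c12: I2 WR R4
c13: I4 RO
c14: I4 EX
c15: I4 WR R3
c16: I5→ALU
c17: I5 RO
c18: I5 EX
c19: I5 WR R2
c20: I6→ALU
c21: I6 RO
c22: I6 EX
c23: I6 WR R1
c24: I7→ALU
c25: I7 RO
c26: I7 EX
c27: I7 WR R0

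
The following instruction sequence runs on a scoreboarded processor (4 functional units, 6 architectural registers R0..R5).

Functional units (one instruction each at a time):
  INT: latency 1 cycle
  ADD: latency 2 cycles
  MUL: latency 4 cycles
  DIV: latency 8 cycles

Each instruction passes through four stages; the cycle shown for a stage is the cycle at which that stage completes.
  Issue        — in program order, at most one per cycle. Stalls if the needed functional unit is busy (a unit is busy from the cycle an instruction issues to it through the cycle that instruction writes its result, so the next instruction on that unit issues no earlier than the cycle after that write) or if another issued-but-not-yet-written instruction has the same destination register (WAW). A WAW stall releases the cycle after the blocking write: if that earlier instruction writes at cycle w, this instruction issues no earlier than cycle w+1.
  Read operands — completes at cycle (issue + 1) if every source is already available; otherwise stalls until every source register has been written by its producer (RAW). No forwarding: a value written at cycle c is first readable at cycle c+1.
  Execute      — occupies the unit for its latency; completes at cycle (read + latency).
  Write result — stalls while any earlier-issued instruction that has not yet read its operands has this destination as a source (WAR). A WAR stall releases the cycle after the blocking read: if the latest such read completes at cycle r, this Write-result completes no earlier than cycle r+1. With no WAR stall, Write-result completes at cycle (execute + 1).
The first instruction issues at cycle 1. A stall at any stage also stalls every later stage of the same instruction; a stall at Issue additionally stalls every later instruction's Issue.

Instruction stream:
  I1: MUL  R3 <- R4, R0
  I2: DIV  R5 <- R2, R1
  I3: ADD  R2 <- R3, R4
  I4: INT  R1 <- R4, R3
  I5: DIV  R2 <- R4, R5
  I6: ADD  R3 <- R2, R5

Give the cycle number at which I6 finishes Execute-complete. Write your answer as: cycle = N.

[I1] 1/2/6/7
[I2] 2/3/11/12
[I3] 3/8/10/11  (RAW R3: wait I1 write@7)
[I4] 4/8/9/10  (RAW R3: wait I1 write@7)
[I5] 13/14/22/23  (struct: DIV busy until I2 writes@12)
[I6] 14/24/26/27  (RAW R2: wait I5 write@23)

cycle = 26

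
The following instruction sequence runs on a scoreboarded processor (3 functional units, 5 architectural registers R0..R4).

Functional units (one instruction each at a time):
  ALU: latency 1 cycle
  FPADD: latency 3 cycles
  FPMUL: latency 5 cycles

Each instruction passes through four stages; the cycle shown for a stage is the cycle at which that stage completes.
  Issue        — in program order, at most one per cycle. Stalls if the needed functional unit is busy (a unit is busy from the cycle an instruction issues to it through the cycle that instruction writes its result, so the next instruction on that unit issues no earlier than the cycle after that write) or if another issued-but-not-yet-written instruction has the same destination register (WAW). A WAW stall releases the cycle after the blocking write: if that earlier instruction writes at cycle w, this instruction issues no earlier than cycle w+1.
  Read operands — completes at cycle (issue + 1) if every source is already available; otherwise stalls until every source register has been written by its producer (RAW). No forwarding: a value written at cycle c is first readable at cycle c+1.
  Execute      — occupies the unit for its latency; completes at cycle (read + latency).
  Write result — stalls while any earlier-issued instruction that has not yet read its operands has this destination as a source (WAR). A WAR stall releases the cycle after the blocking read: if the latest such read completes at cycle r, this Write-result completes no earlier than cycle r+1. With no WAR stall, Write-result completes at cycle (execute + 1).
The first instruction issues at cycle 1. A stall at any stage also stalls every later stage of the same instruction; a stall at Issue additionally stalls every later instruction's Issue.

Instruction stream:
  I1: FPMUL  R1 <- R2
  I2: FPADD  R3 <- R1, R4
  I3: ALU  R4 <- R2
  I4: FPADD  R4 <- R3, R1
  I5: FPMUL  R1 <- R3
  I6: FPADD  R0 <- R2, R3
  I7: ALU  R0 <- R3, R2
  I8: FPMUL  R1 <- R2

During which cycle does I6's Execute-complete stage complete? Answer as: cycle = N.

I1  is:1  ro:2  ex:7  wr:8
I2  is:2  ro:9  ex:12  wr:13  — RAW R1: wait I1 write@8
I3  is:3  ro:4  ex:5  wr:10  — WAR R4: wait I2 read@9
I4  is:14  ro:15  ex:18  wr:19  — struct: FPADD busy until I2 writes@13
I5  is:15  ro:16  ex:21  wr:22
I6  is:20  ro:21  ex:24  wr:25  — struct: FPADD busy until I4 writes@19
I7  is:26  ro:27  ex:28  wr:29  — WAW R0: wait I6 write@25
I8  is:27  ro:28  ex:33  wr:34

cycle = 24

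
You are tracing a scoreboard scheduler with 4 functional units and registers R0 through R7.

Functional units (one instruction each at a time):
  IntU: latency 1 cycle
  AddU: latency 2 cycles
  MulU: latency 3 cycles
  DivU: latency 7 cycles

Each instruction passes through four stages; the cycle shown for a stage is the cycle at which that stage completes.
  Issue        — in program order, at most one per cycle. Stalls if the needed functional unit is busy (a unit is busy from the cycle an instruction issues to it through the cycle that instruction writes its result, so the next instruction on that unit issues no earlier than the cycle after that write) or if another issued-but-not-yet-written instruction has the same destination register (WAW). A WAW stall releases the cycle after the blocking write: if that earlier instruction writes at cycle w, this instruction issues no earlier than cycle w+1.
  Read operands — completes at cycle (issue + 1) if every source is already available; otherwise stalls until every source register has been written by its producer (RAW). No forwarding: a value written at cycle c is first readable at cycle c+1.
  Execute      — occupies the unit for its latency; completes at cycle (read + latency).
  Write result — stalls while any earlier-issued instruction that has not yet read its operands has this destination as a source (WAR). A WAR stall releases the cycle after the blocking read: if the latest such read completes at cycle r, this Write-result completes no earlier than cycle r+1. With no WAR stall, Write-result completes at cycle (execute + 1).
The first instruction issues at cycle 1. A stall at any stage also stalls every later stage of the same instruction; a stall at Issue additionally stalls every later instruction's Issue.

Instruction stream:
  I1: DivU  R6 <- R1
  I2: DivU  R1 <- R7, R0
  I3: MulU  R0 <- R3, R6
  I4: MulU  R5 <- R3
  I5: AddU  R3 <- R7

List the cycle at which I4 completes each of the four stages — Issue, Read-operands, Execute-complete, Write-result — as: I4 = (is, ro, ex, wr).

I1 -> (1, 2, 9, 10)
I2 -> (11, 12, 19, 20)  // struct: DivU busy until I1 writes@10
I3 -> (12, 13, 16, 17)
I4 -> (18, 19, 22, 23)  // struct: MulU busy until I3 writes@17
I5 -> (19, 20, 22, 23)

I4 = (18, 19, 22, 23)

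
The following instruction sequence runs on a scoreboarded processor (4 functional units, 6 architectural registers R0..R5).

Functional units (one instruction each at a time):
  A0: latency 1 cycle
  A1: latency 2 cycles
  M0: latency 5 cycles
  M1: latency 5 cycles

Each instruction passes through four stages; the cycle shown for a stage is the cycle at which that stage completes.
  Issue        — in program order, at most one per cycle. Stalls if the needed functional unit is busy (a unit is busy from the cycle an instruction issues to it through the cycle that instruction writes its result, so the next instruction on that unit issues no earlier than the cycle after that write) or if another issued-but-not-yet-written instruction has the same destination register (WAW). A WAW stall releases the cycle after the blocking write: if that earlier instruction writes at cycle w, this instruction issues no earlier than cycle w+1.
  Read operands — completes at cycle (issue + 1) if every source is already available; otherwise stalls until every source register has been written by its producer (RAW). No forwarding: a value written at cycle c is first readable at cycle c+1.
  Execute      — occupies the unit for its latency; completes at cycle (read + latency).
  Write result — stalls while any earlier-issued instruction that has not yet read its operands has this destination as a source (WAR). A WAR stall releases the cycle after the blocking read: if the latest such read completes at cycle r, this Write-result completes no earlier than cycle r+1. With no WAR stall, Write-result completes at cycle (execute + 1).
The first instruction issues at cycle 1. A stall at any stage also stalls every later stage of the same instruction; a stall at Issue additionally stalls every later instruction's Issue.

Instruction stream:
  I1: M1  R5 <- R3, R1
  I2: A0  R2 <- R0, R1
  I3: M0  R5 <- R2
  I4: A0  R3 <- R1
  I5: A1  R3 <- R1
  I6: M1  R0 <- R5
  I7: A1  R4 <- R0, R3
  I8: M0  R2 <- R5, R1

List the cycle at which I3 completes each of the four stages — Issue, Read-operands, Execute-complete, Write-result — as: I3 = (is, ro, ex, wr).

cycle 1: I1 dispatched to M1
cycle 2: I1 operands ready | I2 dispatched to A0
cycle 3: I2 operands ready
cycle 4: I2 complete
cycle 5: R2←I2
cycle 7: I1 complete
cycle 8: R5←I1
cycle 9: I3 dispatched to M0
cycle 10: I3 operands ready | I4 dispatched to A0
cycle 11: I4 operands ready
cycle 12: I4 complete
cycle 13: R3←I4
cycle 14: I5 dispatched to A1
cycle 15: I3 complete | I5 operands ready | I6 dispatched to M1
cycle 16: R5←I3
cycle 17: I5 complete | I6 operands ready
cycle 18: R3←I5
cycle 19: I7 dispatched to A1
cycle 20: I8 dispatched to M0
cycle 21: I8 operands ready
cycle 22: I6 complete
cycle 23: R0←I6
cycle 24: I7 operands ready
cycle 26: I7 complete | I8 complete
cycle 27: R4←I7 | R2←I8

I3 = (9, 10, 15, 16)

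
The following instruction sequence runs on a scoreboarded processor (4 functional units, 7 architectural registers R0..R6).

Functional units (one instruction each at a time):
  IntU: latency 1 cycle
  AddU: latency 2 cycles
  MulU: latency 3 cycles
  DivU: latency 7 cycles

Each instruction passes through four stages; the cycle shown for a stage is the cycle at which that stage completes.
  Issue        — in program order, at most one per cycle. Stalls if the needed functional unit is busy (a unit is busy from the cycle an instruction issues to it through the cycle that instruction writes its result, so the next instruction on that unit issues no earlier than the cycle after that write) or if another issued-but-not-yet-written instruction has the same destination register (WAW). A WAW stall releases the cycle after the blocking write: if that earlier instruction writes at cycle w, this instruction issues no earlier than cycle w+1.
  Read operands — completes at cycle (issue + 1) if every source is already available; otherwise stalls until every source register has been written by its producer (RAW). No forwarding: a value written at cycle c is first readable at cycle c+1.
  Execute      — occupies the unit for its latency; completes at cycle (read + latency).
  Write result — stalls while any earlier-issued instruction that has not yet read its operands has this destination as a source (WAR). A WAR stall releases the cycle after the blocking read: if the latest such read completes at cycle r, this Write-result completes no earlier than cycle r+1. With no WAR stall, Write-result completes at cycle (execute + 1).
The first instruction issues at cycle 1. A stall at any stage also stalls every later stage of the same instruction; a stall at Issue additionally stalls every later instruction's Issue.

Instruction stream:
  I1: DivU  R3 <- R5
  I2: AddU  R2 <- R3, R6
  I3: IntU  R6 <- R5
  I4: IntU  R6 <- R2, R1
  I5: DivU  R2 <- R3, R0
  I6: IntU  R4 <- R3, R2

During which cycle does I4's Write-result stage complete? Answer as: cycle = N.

cycle = 17

cycle 1: I1→DivU
cycle 2: I1 RO, I2→AddU
cycle 3: I3→IntU
cycle 4: I3 RO
cycle 5: I3 EX
cycle 9: I1 EX
cycle 10: I1 WR R3
cycle 11: I2 RO
cycle 12: I3 WR R6
cycle 13: I2 EX, I4→IntU
cycle 14: I2 WR R2
cycle 15: I4 RO, I5→DivU
cycle 16: I4 EX, I5 RO
cycle 17: I4 WR R6
cycle 18: I6→IntU
cycle 23: I5 EX
cycle 24: I5 WR R2
cycle 25: I6 RO
cycle 26: I6 EX
cycle 27: I6 WR R4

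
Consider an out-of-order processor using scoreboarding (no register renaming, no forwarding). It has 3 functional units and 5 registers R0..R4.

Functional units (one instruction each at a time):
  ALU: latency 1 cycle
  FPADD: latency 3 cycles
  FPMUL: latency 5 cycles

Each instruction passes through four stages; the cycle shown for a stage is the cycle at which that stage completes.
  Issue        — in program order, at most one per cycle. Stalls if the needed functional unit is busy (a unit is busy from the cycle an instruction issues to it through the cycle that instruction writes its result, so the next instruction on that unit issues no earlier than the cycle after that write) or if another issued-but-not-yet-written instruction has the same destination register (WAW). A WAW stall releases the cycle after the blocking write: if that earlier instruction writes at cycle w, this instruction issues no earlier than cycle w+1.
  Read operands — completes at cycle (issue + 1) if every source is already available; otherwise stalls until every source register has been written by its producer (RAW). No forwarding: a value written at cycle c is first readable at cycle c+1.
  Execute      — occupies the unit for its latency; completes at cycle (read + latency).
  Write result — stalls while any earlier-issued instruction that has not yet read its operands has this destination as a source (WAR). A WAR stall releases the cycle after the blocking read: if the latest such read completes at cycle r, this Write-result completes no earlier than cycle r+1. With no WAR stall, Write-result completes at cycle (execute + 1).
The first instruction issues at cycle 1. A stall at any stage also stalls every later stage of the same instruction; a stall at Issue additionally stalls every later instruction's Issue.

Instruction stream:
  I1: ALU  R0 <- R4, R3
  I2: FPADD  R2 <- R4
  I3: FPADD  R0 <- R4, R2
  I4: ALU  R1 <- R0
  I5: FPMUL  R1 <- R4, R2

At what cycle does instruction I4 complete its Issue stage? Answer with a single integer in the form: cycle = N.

cycle = 9

t=1  issue I1 (ALU)
t=2  I1 read-ops; issue I2 (FPADD)
t=3  I1 finished on ALU; I2 read-ops
t=4  I1→R0
t=6  I2 finished on FPADD
t=7  I2→R2
t=8  issue I3 (FPADD)
t=9  I3 read-ops; issue I4 (ALU)
t=12  I3 finished on FPADD
t=13  I3→R0
t=14  I4 read-ops
t=15  I4 finished on ALU
t=16  I4→R1
t=17  issue I5 (FPMUL)
t=18  I5 read-ops
t=23  I5 finished on FPMUL
t=24  I5→R1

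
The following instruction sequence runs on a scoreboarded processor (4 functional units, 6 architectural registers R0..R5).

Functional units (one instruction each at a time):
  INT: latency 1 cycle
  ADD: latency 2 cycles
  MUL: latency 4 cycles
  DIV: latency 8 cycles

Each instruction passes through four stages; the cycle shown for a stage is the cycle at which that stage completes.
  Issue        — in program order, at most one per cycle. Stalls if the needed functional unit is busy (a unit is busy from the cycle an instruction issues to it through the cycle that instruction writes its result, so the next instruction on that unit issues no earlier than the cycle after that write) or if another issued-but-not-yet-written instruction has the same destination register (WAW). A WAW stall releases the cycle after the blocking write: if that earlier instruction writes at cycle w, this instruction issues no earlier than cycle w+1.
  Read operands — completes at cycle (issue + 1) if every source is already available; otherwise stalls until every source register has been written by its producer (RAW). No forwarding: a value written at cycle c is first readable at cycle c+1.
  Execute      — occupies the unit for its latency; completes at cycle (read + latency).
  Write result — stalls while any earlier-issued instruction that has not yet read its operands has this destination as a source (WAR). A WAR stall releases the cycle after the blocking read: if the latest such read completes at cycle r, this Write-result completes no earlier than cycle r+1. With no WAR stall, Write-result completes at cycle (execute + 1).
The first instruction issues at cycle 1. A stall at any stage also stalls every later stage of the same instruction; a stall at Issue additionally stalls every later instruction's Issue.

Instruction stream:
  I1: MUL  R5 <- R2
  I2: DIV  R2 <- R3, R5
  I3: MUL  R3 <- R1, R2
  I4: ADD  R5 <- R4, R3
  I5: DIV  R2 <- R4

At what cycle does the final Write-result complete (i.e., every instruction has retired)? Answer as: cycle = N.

cycle = 28

I1 -> (1, 2, 6, 7)
I2 -> (2, 8, 16, 17)  // RAW R5: wait I1 write@7
I3 -> (8, 18, 22, 23)  // struct: MUL busy until I1 writes@7, RAW R2: wait I2 write@17
I4 -> (9, 24, 26, 27)  // RAW R3: wait I3 write@23
I5 -> (18, 19, 27, 28)  // struct: DIV busy until I2 writes@17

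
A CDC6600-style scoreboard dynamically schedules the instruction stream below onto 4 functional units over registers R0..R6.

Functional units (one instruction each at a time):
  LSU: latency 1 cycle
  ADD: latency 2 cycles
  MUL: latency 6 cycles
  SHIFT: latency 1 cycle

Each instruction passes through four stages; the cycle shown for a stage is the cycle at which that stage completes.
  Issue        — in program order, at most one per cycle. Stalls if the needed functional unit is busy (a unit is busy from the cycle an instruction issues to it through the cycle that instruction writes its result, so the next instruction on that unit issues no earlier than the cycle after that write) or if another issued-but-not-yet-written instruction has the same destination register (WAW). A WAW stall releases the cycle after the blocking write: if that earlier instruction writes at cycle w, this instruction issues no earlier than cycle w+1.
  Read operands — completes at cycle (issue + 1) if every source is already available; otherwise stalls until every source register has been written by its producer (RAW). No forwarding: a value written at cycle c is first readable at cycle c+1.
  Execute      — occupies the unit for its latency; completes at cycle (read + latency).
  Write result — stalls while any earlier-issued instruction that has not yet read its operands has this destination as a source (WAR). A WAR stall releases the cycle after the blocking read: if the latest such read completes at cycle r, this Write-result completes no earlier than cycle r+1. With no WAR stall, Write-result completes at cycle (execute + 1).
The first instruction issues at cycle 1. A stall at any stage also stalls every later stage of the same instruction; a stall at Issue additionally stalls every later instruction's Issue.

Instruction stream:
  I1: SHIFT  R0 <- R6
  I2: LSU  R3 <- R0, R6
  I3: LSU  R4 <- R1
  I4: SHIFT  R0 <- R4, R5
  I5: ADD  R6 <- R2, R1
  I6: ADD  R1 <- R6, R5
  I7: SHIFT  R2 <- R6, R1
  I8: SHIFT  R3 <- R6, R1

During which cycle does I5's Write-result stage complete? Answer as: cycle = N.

t=1  issue I1 (SHIFT)
t=2  I1 read-ops · issue I2 (LSU)
t=3  I1 finished on SHIFT
t=4  I1→R0
t=5  I2 read-ops
t=6  I2 finished on LSU
t=7  I2→R3
t=8  issue I3 (LSU)
t=9  I3 read-ops · issue I4 (SHIFT)
t=10  I3 finished on LSU · issue I5 (ADD)
t=11  I3→R4 · I5 read-ops
t=12  I4 read-ops
t=13  I4 finished on SHIFT · I5 finished on ADD
t=14  I4→R0 · I5→R6
t=15  issue I6 (ADD)
t=16  I6 read-ops · issue I7 (SHIFT)
t=18  I6 finished on ADD
t=19  I6→R1
t=20  I7 read-ops
t=21  I7 finished on SHIFT
t=22  I7→R2
t=23  issue I8 (SHIFT)
t=24  I8 read-ops
t=25  I8 finished on SHIFT
t=26  I8→R3

cycle = 14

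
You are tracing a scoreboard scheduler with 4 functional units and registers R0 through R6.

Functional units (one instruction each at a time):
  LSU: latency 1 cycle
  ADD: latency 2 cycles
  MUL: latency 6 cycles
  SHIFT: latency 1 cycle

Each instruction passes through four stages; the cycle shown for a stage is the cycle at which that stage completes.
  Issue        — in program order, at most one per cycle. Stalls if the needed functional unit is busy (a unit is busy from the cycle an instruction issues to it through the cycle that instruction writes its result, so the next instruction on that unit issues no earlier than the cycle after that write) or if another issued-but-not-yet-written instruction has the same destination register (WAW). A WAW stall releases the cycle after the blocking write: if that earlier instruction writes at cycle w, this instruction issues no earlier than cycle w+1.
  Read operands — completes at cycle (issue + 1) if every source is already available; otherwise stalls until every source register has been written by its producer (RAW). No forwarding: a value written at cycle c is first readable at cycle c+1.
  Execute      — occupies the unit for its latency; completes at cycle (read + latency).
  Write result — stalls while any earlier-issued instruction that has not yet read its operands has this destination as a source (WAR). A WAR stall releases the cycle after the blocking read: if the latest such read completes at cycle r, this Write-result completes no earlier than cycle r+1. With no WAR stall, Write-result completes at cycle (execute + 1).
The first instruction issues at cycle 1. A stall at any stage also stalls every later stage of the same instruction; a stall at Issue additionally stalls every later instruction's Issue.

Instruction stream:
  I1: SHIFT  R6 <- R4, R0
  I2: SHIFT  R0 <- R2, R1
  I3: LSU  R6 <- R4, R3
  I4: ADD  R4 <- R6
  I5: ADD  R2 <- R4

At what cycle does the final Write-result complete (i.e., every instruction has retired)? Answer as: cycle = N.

cycle = 18

1) issue 1, read 2, done 3, write 4
2) issue 5, read 6, done 7, write 8  <struct: SHIFT busy until I1 writes@4>
3) issue 6, read 7, done 8, write 9
4) issue 7, read 10, done 12, write 13  <RAW R6: wait I3 write@9>
5) issue 14, read 15, done 17, write 18  <struct: ADD busy until I4 writes@13>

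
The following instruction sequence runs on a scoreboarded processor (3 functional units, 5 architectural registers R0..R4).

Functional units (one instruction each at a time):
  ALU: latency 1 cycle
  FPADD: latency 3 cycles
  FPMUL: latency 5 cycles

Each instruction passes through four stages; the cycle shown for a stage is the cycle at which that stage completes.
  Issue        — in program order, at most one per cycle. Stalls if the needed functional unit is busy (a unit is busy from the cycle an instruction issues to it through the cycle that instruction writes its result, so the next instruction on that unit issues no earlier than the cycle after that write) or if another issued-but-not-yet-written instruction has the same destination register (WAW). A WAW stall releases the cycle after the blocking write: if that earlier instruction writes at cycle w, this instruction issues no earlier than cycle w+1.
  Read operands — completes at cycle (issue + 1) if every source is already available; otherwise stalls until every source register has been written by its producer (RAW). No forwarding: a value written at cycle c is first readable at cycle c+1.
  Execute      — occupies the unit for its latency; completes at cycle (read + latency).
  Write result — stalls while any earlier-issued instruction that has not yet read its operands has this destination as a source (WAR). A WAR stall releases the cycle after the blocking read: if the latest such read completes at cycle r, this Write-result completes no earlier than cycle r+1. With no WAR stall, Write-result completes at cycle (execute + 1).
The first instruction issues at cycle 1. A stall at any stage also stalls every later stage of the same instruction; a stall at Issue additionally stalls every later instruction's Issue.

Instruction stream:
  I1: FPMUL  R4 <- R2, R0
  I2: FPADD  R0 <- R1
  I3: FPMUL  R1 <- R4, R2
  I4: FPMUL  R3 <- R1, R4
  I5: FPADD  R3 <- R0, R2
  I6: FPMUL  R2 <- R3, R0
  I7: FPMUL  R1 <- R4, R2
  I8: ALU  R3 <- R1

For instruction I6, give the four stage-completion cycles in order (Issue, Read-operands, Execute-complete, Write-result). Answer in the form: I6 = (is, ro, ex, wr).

t=1  I1→FPMUL
t=2  I1 RO | I2→FPADD
t=3  I2 RO
t=6  I2 EX
t=7  I1 EX | I2 WR R0
t=8  I1 WR R4
t=9  I3→FPMUL
t=10  I3 RO
t=15  I3 EX
t=16  I3 WR R1
t=17  I4→FPMUL
t=18  I4 RO
t=23  I4 EX
t=24  I4 WR R3
t=25  I5→FPADD
t=26  I5 RO | I6→FPMUL
t=29  I5 EX
t=30  I5 WR R3
t=31  I6 RO
t=36  I6 EX
t=37  I6 WR R2
t=38  I7→FPMUL
t=39  I7 RO | I8→ALU
t=44  I7 EX
t=45  I7 WR R1
t=46  I8 RO
t=47  I8 EX
t=48  I8 WR R3

I6 = (26, 31, 36, 37)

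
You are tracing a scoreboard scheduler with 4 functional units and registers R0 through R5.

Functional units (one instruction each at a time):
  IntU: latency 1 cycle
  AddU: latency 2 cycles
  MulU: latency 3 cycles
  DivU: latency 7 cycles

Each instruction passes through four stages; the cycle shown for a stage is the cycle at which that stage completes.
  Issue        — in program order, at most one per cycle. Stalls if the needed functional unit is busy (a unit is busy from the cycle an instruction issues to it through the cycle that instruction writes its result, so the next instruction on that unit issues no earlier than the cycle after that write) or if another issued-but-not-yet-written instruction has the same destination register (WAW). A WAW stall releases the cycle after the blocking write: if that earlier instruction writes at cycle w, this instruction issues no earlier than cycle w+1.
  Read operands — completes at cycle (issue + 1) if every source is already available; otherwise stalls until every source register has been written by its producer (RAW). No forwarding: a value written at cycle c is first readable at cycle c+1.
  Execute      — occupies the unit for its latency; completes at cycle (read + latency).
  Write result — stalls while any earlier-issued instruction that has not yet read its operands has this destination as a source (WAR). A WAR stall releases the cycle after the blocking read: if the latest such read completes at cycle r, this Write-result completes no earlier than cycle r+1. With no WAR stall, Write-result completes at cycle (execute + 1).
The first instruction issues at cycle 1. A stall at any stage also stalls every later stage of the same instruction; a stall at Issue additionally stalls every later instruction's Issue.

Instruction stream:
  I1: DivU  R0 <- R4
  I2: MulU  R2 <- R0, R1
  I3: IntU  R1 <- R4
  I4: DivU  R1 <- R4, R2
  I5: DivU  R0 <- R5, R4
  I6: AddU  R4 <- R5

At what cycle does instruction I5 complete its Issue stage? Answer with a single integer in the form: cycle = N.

cycle = 25

I1  is:1  ro:2  ex:9  wr:10
I2  is:2  ro:11  ex:14  wr:15  — RAW R0: wait I1 write@10
I3  is:3  ro:4  ex:5  wr:12  — WAR R1: wait I2 read@11
I4  is:13  ro:16  ex:23  wr:24  — WAW R1: wait I3 write@12, RAW R2: wait I2 write@15
I5  is:25  ro:26  ex:33  wr:34  — struct: DivU busy until I4 writes@24
I6  is:26  ro:27  ex:29  wr:30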